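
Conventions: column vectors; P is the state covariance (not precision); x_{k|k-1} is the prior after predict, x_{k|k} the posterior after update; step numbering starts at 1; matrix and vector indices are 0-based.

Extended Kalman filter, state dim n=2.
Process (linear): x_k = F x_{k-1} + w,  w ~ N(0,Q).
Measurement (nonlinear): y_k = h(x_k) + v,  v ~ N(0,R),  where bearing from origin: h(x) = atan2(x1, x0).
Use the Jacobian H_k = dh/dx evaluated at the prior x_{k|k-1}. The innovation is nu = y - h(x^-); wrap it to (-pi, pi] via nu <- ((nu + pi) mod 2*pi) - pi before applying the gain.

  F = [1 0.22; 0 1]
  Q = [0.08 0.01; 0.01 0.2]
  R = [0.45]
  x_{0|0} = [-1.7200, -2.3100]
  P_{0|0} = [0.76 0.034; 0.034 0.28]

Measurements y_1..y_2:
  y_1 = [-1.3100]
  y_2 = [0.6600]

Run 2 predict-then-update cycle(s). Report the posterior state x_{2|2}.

step 1: x^-=[-2.2282, -2.3100]  P^-=[0.8685 0.1056; 0.1056 0.4800]  H_jac=[0.2243 -0.2163]  S=[0.5059]  K=[0.3398; -0.1584]  nu=[1.0282]  x^+=[-1.8788, -2.4729]  P^+=[0.8101 0.1328; 0.1328 0.4673]
step 2: x^-=[-2.4228, -2.4729]  P^-=[0.9712 0.2456; 0.2456 0.6673]  H_jac=[0.2063 -0.2022]  S=[0.4981]  K=[0.3026; -0.1691]  nu=[3.0060]  x^+=[-1.5133, -2.9811]  P^+=[0.9255 0.2711; 0.2711 0.6531]

x_post = [-1.5133, -2.9811]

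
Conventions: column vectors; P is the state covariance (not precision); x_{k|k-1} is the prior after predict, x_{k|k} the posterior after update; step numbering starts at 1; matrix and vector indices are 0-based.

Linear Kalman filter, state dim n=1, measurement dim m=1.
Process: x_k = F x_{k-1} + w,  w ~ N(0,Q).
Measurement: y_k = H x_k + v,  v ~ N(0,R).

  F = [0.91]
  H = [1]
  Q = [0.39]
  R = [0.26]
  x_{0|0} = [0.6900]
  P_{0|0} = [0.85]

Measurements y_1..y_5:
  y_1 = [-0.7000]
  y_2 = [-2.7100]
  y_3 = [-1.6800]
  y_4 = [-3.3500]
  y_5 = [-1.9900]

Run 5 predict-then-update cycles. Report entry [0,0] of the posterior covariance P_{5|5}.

step 1: x^-=[0.6279]  P^-=[1.0939]  S=[1.3539]  K=[0.8080]  nu=[-1.3279]  x^+=[-0.4450]  P^+=[0.2101]
step 2: x^-=[-0.4049]  P^-=[0.5640]  S=[0.8240]  K=[0.6845]  nu=[-2.3051]  x^+=[-1.9826]  P^+=[0.1780]
step 3: x^-=[-1.8042]  P^-=[0.5374]  S=[0.7974]  K=[0.6739]  nu=[0.1242]  x^+=[-1.7205]  P^+=[0.1752]
step 4: x^-=[-1.5657]  P^-=[0.5351]  S=[0.7951]  K=[0.6730]  nu=[-1.7843]  x^+=[-2.7665]  P^+=[0.1750]
step 5: x^-=[-2.5175]  P^-=[0.5349]  S=[0.7949]  K=[0.6729]  nu=[0.5275]  x^+=[-2.1625]  P^+=[0.1750]

P_post[0,0] = 0.1750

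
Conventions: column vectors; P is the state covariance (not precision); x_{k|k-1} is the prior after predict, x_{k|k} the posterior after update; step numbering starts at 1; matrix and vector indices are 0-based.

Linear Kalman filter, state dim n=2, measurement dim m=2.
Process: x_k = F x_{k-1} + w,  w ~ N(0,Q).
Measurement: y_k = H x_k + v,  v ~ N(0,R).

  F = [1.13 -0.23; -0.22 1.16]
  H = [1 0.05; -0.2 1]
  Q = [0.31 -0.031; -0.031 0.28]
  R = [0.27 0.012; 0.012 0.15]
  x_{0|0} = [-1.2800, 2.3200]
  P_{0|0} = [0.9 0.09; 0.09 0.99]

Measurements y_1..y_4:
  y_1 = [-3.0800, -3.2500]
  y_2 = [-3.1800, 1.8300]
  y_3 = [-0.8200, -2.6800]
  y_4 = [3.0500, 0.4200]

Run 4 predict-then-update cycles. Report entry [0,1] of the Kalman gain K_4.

K[0,1] = -0.1384

step 1: x^-=[-1.9800, 2.9728]  P^-=[1.4648 -0.3963; -0.3963 1.6098]  S=[1.6992 -0.5929; -0.5929 1.9769]  K=[0.8139 -0.1046; 0.1253 0.8920]  nu=[-1.2486, -6.6188]  x^+=[-2.3039, -3.0875]  P^+=[0.2166 0.0374; 0.0374 0.1428]
step 2: x^-=[-1.8933, -3.0746]  P^-=[0.5747 -0.0720; -0.0720 0.4635]  S=[0.8387 -0.1511; -0.1511 0.6653]  K=[0.6572 -0.1318; 0.0742 0.7352]  nu=[-1.1329, 4.5259]  x^+=[-3.2344, 0.1688]  P^+=[0.1747 0.0231; 0.0231 0.1158]
step 3: x^-=[-3.6937, 0.9073]  P^-=[0.5272 -0.0739; -0.0739 0.4325]  S=[0.7909 -0.1450; -0.1450 0.6331]  K=[0.6367 -0.1375; 0.0662 0.7216]  nu=[2.8283, -4.3261]  x^+=[-1.2981, -2.0271]  P^+=[0.1692 0.0209; 0.0209 0.1132]
step 4: x^-=[-1.0006, -2.0659]  P^-=[0.5212 -0.0749; -0.0749 0.4299]  S=[0.7848 -0.1449; -0.1449 0.6307]  K=[0.6338 -0.1384; 0.0649 0.7203]  nu=[4.1539, 2.2858]  x^+=[1.3158, -0.1497]  P^+=[0.1684 0.0205; 0.0205 0.1129]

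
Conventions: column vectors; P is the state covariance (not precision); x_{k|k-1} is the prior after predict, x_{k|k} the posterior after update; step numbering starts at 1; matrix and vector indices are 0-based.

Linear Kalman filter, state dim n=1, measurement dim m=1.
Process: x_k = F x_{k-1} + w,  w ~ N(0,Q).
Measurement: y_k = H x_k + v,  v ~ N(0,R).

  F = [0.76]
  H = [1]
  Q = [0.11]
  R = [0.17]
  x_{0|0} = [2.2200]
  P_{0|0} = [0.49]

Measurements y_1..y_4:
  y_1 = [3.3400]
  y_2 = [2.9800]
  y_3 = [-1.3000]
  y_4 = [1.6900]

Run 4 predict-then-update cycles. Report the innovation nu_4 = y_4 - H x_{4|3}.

step 1: x^-=[1.6872]  P^-=[0.3930]  S=[0.5630]  K=[0.6981]  nu=[1.6528]  x^+=[2.8410]  P^+=[0.1187]
step 2: x^-=[2.1591]  P^-=[0.1785]  S=[0.3485]  K=[0.5123]  nu=[0.8209]  x^+=[2.5796]  P^+=[0.0871]
step 3: x^-=[1.9605]  P^-=[0.1603]  S=[0.3303]  K=[0.4853]  nu=[-3.2605]  x^+=[0.3781]  P^+=[0.0825]
step 4: x^-=[0.2874]  P^-=[0.1577]  S=[0.3277]  K=[0.4812]  nu=[1.4026]  x^+=[0.9623]  P^+=[0.0818]

innov = [1.4026]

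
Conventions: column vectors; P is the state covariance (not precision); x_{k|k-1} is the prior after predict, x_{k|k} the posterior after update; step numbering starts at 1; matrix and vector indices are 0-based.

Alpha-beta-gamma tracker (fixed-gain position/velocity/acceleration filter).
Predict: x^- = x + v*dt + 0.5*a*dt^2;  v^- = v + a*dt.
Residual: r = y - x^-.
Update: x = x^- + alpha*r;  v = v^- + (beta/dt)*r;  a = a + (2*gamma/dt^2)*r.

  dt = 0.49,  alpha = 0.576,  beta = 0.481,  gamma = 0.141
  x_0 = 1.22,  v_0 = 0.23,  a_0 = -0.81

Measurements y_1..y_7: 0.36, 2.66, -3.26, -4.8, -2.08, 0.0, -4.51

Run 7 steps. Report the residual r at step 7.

resid = -4.2994

step 1: x_pred=1.2355  r=-0.8755  x^+=0.7312  v^+=-1.0263  a^+=-1.8382
step 2: x_pred=0.0076  r=2.6524  x^+=1.5354  v^+=0.6766  a^+=1.2770
step 3: x_pred=2.0202  r=-5.2802  x^+=-1.0212  v^+=-3.8809  a^+=-4.9247
step 4: x_pred=-3.5140  r=-1.2860  x^+=-4.2547  v^+=-7.5564  a^+=-6.4351
step 5: x_pred=-8.7299  r=6.6499  x^+=-4.8996  v^+=-4.1818  a^+=1.3753
step 6: x_pred=-6.7835  r=6.7835  x^+=-2.8762  v^+=3.1510  a^+=9.3426
step 7: x_pred=-0.2106  r=-4.2994  x^+=-2.6871  v^+=3.5085  a^+=4.2930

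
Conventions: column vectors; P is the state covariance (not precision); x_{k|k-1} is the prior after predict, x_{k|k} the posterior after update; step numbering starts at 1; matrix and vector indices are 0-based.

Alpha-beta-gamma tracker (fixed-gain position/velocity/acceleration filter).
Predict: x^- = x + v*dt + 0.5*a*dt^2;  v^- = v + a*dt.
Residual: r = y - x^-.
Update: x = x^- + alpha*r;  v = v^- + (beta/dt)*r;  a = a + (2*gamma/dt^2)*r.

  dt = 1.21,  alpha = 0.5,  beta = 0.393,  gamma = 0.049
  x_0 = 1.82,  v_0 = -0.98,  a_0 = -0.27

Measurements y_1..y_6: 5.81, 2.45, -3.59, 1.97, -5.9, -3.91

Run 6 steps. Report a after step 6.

a_post = -0.1747

step 1: x_pred=0.4365  r=5.3735  x^+=3.1233  v^+=0.4386  a^+=0.0897
step 2: x_pred=3.7196  r=-1.2696  x^+=3.0848  v^+=0.1347  a^+=0.0047
step 3: x_pred=3.2512  r=-6.8412  x^+=-0.1694  v^+=-2.0816  a^+=-0.4532
step 4: x_pred=-3.0199  r=4.9899  x^+=-0.5249  v^+=-1.0093  a^+=-0.1192
step 5: x_pred=-1.8335  r=-4.0665  x^+=-3.8667  v^+=-2.4743  a^+=-0.3914
step 6: x_pred=-7.1472  r=3.2372  x^+=-5.5286  v^+=-1.8965  a^+=-0.1747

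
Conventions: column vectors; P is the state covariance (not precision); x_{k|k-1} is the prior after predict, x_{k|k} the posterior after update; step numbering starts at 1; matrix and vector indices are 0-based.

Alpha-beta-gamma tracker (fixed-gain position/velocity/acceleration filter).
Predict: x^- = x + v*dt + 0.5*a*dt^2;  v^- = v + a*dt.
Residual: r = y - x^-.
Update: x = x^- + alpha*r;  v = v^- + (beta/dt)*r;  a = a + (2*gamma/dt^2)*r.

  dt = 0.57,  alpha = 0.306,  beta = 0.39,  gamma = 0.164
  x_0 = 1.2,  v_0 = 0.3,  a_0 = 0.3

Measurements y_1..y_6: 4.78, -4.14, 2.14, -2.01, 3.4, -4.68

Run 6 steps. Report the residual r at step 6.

resid = -1.7164

step 1: x_pred=1.4197  r=3.3603  x^+=2.4480  v^+=2.7701  a^+=3.6923
step 2: x_pred=4.6268  r=-8.7668  x^+=1.9441  v^+=-1.1236  a^+=-5.1581
step 3: x_pred=0.4658  r=1.6742  x^+=0.9781  v^+=-2.9181  a^+=-3.4679
step 4: x_pred=-1.2486  r=-0.7614  x^+=-1.4816  v^+=-5.4158  a^+=-4.2365
step 5: x_pred=-5.2568  r=8.6568  x^+=-2.6078  v^+=-1.9075  a^+=4.5029
step 6: x_pred=-2.9636  r=-1.7164  x^+=-3.4888  v^+=-0.5152  a^+=2.7701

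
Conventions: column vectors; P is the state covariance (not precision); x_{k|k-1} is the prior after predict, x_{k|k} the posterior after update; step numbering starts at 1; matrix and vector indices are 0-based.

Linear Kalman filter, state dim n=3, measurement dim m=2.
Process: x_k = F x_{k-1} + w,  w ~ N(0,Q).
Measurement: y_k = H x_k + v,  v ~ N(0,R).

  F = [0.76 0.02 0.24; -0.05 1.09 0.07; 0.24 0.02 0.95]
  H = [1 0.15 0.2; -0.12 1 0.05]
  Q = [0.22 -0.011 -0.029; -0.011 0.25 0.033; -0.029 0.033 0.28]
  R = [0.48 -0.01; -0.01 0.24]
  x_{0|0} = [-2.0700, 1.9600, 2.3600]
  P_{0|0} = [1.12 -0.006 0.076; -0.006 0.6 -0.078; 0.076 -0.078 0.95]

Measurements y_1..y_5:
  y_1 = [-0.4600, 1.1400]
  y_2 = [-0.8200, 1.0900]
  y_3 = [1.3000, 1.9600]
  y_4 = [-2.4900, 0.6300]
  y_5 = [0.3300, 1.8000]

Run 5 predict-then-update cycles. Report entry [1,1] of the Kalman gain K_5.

step 1: x^-=[-0.9676, 2.4051, 1.7844]  P^-=[0.9487 -0.0469 0.4494; -0.0469 0.9585 0.0110; 0.4494 0.0110 1.2338]  S=[1.6659 0.0002; 0.0002 1.2222]  K=[0.6192 -0.1132; 0.0594 0.7893; 0.4189 0.0153]  nu=[-0.2100, -1.4704]  x^+=[-0.9312, 1.2320, 1.6739]  P^+=[0.2943 0.0010 0.0195; 0.0010 0.1912 -0.0452; 0.0195 -0.0452 0.9412]
step 2: x^-=[-0.2813, 1.5066, 1.3914]  P^-=[0.4510 -0.0125 0.2535; -0.0125 0.4754 0.0490; 0.2535 0.0490 1.1536]  S=[1.0884 0.0232; 0.0232 0.7296]  K=[0.4611 -0.0886; 0.0491 0.6554; 0.4497 0.0902]  nu=[-1.0430, -0.5200]  x^+=[-0.7161, 1.1147, 0.8755]  P^+=[0.2157 -0.0017 0.0336; -0.0017 0.1579 -0.0251; 0.0336 -0.0251 0.9257]
step 3: x^-=[-0.3119, 1.3121, 0.6821]  P^-=[0.4100 -0.0068 0.2470; -0.0068 0.4387 0.0679; 0.2470 0.0679 1.1423]  S=[1.0464 0.0319; 0.0319 0.6930]  K=[0.4406 -0.0832; 0.0500 0.6369; 0.4606 0.1165]  nu=[1.2786, 0.5764]  x^+=[0.2035, 1.7431, 1.3382]  P^+=[0.2044 -0.0019 0.0410; -0.0019 0.1530 -0.0171; 0.0410 -0.0171 0.9075]
step 4: x^-=[0.5107, 1.9835, 1.3550]  P^-=[0.4051 -0.0046 0.2468; -0.0046 0.4340 0.0747; 0.2468 0.0747 1.1289]  S=[1.0419 0.0352; 0.0352 0.6883]  K=[0.4383 -0.0818; 0.0510 0.6342; 0.4601 0.1240]  nu=[-3.5692, -1.3599]  x^+=[-0.9426, 0.9389, -0.4559]  P^+=[0.2029 -0.0018 0.0430; -0.0018 0.1522 -0.0144; 0.0430 -0.0144 0.8937]
step 5: x^-=[-0.8070, 1.0386, -0.6406]  P^-=[0.4042 -0.0039 0.2450; -0.0039 0.4334 0.0766; 0.2450 0.0766 1.1174]  S=[1.0401 0.0361; 0.0361 0.6877]  K=[0.4380 -0.0814; 0.0515 0.6338; 0.4571 0.1259]  nu=[1.1093, 0.6965]  x^+=[-0.3778, 1.5372, -0.0458]  P^+=[0.2027 -0.0017 0.0432; -0.0017 0.1521 -0.0134; 0.0432 -0.0134 0.8850]

K[1,1] = 0.6338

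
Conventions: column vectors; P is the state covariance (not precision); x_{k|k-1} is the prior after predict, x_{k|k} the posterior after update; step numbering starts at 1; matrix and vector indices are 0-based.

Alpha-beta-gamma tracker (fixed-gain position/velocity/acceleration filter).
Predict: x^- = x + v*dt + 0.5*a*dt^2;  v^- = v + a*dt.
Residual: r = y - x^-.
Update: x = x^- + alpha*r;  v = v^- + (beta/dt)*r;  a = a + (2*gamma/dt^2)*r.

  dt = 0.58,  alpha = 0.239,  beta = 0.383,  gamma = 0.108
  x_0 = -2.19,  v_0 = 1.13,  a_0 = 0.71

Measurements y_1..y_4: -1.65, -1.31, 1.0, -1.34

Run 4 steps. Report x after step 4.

x_post = 0.8037

step 1: x_pred=-1.4152  r=-0.2348  x^+=-1.4713  v^+=1.3867  a^+=0.5592
step 2: x_pred=-0.5729  r=-0.7371  x^+=-0.7491  v^+=1.2244  a^+=0.0860
step 3: x_pred=-0.0245  r=1.0245  x^+=0.2204  v^+=1.9507  a^+=0.7438
step 4: x_pred=1.4769  r=-2.8169  x^+=0.8037  v^+=0.5220  a^+=-1.0649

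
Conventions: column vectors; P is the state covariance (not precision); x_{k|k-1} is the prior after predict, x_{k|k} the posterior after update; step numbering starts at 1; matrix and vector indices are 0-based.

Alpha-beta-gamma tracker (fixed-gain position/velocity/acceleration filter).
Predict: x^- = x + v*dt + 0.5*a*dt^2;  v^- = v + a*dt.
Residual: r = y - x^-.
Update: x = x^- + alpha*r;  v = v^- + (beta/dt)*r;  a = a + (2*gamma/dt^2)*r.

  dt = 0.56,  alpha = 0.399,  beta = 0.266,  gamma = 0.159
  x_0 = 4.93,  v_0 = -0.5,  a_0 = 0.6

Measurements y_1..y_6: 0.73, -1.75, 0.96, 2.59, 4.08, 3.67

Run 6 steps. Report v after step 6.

v_post = 12.1900

step 1: x_pred=4.7441  r=-4.0141  x^+=3.1425  v^+=-2.0707  a^+=-3.4704
step 2: x_pred=1.4387  r=-3.1887  x^+=0.1664  v^+=-5.5288  a^+=-6.7039
step 3: x_pred=-3.9808  r=4.9408  x^+=-2.0094  v^+=-6.9360  a^+=-1.6937
step 4: x_pred=-6.1592  r=8.7492  x^+=-2.6683  v^+=-3.7286  a^+=7.1783
step 5: x_pred=-3.6307  r=7.7107  x^+=-0.5542  v^+=3.9538  a^+=14.9972
step 6: x_pred=4.0115  r=-0.3415  x^+=3.8753  v^+=12.1900  a^+=14.6508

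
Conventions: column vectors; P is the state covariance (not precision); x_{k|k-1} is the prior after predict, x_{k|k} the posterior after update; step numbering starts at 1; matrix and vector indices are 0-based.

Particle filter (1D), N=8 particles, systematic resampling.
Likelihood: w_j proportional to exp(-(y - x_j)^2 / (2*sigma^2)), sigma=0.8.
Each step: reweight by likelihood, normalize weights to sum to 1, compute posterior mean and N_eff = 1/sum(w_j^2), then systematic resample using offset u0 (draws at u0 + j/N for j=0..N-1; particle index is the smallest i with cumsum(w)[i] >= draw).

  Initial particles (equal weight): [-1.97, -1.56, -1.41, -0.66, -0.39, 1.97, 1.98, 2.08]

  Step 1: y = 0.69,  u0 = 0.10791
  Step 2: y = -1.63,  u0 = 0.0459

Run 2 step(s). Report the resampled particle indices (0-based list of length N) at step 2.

step 1: w=[0.0027, 0.0130, 0.0217, 0.1639, 0.2736, 0.1892, 0.1855, 0.1504]  mean=0.7817  Neff=5.1236  idx=[3, 4, 4, 5, 5, 6, 7, 7]
step 2: w=[0.4434, 0.2782, 0.2782, 0.0000, 0.0000, 0.0000, 0.0000, 0.0000]  mean=-0.5094  Neff=2.8455  idx=[0, 0, 0, 0, 1, 1, 2, 2]

resampled_idx = [0, 0, 0, 0, 1, 1, 2, 2]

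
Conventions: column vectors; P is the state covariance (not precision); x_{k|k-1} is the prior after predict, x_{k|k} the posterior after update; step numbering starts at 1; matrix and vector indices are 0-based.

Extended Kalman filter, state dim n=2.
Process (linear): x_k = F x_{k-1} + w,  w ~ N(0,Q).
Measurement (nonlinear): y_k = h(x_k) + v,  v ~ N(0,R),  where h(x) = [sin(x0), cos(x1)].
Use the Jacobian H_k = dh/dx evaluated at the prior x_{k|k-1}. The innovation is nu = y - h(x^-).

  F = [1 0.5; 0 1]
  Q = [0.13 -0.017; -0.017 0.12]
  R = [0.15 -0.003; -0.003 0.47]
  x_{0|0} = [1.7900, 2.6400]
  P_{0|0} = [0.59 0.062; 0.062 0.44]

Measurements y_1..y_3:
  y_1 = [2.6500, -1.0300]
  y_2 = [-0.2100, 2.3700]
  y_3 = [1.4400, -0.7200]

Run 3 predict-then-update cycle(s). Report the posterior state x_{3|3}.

step 1: x^-=[3.1100, 2.6400]  P^-=[0.8920 0.2650; 0.2650 0.5600]  H_jac=[-0.9995 0.0000; 0.0000 -0.4808]  S=[1.0411 0.1244; 0.1244 0.5995]  K=[-0.8521 -0.0358; -0.2059 -0.4065]  nu=[2.6184, -0.1532]  x^+=[0.8844, 2.1632]  P^+=[0.1278 0.0297; 0.0297 0.3960]
step 2: x^-=[1.9660, 2.1632]  P^-=[0.3864 0.2107; 0.2107 0.5160]  H_jac=[-0.3850 0.0000; 0.0000 -0.8296]  S=[0.2073 0.0643; 0.0643 0.8251]  K=[-0.6682 -0.1598; -0.2361 -0.5004]  nu=[-1.1329, 2.9284]  x^+=[2.2553, 0.9653]  P^+=[0.2591 0.0881; 0.0881 0.2827]
step 3: x^-=[2.7379, 0.9653]  P^-=[0.5479 0.2124; 0.2124 0.4027]  H_jac=[-0.9196 0.0000; 0.0000 -0.8222]  S=[0.6133 0.1576; 0.1576 0.7422]  K=[-0.8049 -0.0644; -0.2156 -0.4003]  nu=[1.0472, -1.2891]  x^+=[1.9780, 1.2555]  P^+=[0.1311 0.0339; 0.0339 0.2280]

x_post = [1.9780, 1.2555]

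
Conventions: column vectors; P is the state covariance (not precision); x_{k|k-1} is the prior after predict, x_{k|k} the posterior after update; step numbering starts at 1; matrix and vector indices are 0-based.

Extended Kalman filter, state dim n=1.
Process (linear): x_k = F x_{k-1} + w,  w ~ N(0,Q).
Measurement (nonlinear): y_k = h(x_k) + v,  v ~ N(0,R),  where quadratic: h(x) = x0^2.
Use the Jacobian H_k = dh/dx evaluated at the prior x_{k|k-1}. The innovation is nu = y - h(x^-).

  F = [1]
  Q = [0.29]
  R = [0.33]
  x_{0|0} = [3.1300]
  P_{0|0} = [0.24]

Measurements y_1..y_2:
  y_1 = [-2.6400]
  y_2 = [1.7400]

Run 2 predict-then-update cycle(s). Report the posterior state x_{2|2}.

step 1: x^-=[3.1300]  P^-=[0.5300]  H_jac=[6.2600]  S=[21.0994]  K=[0.1572]  nu=[-12.4369]  x^+=[1.1743]  P^+=[0.0083]
step 2: x^-=[1.1743]  P^-=[0.2983]  H_jac=[2.3487]  S=[1.9755]  K=[0.3546]  nu=[0.3609]  x^+=[1.3023]  P^+=[0.0498]

x_post = [1.3023]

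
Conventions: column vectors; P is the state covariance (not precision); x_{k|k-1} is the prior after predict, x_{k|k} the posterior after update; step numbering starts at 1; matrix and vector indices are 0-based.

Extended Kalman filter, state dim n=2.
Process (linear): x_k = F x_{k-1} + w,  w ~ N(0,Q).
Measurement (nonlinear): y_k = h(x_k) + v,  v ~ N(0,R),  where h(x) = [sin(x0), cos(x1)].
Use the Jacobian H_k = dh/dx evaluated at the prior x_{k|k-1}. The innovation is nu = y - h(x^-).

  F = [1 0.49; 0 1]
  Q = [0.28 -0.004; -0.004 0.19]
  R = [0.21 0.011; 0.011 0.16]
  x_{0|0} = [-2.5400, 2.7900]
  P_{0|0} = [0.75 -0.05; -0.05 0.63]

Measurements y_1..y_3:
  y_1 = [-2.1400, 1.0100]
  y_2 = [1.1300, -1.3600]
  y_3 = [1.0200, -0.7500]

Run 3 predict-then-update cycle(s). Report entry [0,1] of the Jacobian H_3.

H_jac[0,1] = 0.0000

step 1: x^-=[-1.1729, 2.7900]  P^-=[1.1323 0.2547; 0.2547 0.8200]  H_jac=[0.3875 0.0000; 0.0000 -0.3444]  S=[0.3800 -0.0230; -0.0230 0.2573]  K=[1.1401 -0.2391; 0.1944 -1.0804]  nu=[-1.2181, 1.9488]  x^+=[-3.0276, 0.4478]  P^+=[0.6111 0.0747; 0.0747 0.4957]
step 2: x^-=[-2.8082, 0.4478]  P^-=[1.0833 0.3136; 0.3136 0.6857]  H_jac=[-0.9449 0.0000; 0.0000 -0.4330]  S=[1.1773 0.1393; 0.1393 0.2885]  K=[-0.8631 -0.0539; -0.1378 -0.9624]  nu=[1.4573, -2.2614]  x^+=[-3.9442, 2.4234]  P^+=[0.1924 0.0418; 0.0418 0.3591]
step 3: x^-=[-2.7568, 2.4234]  P^-=[0.5997 0.2138; 0.2138 0.5491]  H_jac=[-0.9269 0.0000; 0.0000 -0.6581]  S=[0.7252 0.1414; 0.1414 0.3978]  K=[-0.7494 -0.0873; -0.1033 -0.8717]  nu=[1.3954, 0.0030]  x^+=[-3.8028, 2.2766]  P^+=[0.1708 0.0337; 0.0337 0.2137]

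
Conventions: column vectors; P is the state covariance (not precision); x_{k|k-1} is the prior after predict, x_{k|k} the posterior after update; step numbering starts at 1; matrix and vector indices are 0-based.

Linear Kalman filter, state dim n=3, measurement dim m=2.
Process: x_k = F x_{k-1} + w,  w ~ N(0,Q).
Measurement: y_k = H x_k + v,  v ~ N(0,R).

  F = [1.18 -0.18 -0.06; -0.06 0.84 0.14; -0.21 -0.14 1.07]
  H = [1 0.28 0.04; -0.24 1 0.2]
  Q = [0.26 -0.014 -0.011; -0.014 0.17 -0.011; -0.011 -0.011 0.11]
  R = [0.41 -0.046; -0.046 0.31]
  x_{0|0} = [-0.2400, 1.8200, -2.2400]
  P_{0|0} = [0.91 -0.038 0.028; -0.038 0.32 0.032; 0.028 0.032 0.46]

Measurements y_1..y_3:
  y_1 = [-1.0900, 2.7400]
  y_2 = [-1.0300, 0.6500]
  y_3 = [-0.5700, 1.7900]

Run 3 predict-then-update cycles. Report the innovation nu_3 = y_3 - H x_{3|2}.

innov = [1.1257, 1.1286]

step 1: x^-=[-0.4764, 1.2296, -2.6012]  P^-=[1.5520 -0.1664 -0.2233; -0.1664 0.4190 0.0636; -0.2233 0.0636 0.6587]  S=[1.8862 -0.4876; -0.4876 0.9715]  K=[0.7332 -0.2327; 0.1158 0.5436; -0.0330 0.2397]  nu=[-0.8538, 1.9163]  x^+=[-1.5484, 2.1724, -2.1137]  P^+=[0.3190 -0.0225 -0.0340; -0.0225 0.1680 -0.0510; -0.0340 -0.0510 0.5931]
step 2: x^-=[-2.0914, 1.6218, -2.2406]  P^-=[0.7250 -0.0914 -0.1550; -0.0914 0.2922 0.0243; -0.1550 0.0243 0.8356]  S=[1.0962 -0.2440; -0.2440 0.7458]  K=[0.5866 -0.2055; 0.0942 0.4585; -0.0394 0.2936]  nu=[0.6969, -1.0256]  x^+=[-1.4717, 1.2172, -2.5692]  P^+=[0.2574 -0.0208 -0.0407; -0.0208 0.1467 -0.0697; -0.0407 -0.0697 0.7639]
step 3: x^-=[-1.8016, 0.7511, -2.6104]  P^-=[0.6390 -0.0833 -0.1565; -0.0833 0.2758 0.0354; -0.1565 0.0354 1.0368]  S=[1.0140 -0.2179; -0.2179 0.7333]  K=[0.5582 -0.1995; 0.0900 0.4398; -0.0230 0.3755]  nu=[1.1257, 1.1286]  x^+=[-1.3984, 1.3487, -2.2125]  P^+=[0.2454 -0.0203 -0.0419; -0.0203 0.1430 -0.0784; -0.0419 -0.0784 0.9291]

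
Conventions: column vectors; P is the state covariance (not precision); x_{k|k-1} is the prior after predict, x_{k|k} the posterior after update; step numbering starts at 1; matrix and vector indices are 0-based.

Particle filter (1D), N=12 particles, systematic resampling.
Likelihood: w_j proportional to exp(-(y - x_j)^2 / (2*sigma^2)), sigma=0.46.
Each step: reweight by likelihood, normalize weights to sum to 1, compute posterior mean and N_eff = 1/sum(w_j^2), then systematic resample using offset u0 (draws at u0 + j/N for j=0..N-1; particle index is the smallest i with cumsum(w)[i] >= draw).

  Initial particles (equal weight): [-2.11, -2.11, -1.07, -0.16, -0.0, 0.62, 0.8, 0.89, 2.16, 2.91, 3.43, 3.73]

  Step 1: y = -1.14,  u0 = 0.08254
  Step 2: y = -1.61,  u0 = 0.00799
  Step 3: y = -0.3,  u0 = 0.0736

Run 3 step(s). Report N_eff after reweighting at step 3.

step 1: w=[0.0799, 0.0799, 0.7292, 0.0763, 0.0342, 0.0005, 0.0001, 0.0000, 0.0000, 0.0000, 0.0000, 0.0000]  mean=-1.1290  Neff=1.8134  idx=[1, 2, 2, 2, 2, 2, 2, 2, 2, 2, 3, 4]
step 2: w=[0.1090, 0.0988, 0.0988, 0.0988, 0.0988, 0.0988, 0.0988, 0.0988, 0.0988, 0.0988, 0.0014, 0.0004]  mean=-1.1817  Neff=10.0264  idx=[0, 0, 1, 2, 3, 4, 5, 5, 6, 7, 8, 9]
step 3: w=[0.0002, 0.0002, 0.1000, 0.1000, 0.1000, 0.1000, 0.1000, 0.1000, 0.1000, 0.1000, 0.1000, 0.1000]  mean=-1.0704  Neff=10.0071  idx=[2, 3, 4, 5, 6, 6, 7, 8, 9, 10, 11, 11]

N_eff = 10.0071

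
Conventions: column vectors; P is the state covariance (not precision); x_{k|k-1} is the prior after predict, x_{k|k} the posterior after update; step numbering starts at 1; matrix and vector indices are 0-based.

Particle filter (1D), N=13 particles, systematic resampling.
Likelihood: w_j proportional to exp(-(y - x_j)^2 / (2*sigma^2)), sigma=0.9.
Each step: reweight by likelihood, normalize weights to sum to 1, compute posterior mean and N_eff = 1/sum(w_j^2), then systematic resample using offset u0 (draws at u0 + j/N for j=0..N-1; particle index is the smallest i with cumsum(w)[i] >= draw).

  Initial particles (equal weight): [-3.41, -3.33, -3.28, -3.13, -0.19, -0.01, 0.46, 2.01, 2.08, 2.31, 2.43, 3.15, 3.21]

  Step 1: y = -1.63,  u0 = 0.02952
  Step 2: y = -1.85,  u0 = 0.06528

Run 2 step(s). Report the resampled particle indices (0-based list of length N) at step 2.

step 1: w=[0.1097, 0.1303, 0.1445, 0.1934, 0.2157, 0.1535, 0.0523, 0.0002, 0.0002, 0.0001, 0.0000, 0.0000, 0.0000]  mean=-1.9051  Neff=6.2439  idx=[0, 0, 1, 2, 2, 3, 3, 3, 4, 4, 5, 5, 6]
step 2: w=[0.0739, 0.0739, 0.0859, 0.0940, 0.0940, 0.1208, 0.1208, 0.1208, 0.0606, 0.0606, 0.0411, 0.0411, 0.0123]  mean=-2.5597  Neff=11.0306  idx=[0, 1, 2, 3, 4, 5, 5, 6, 7, 7, 8, 10, 12]

resampled_idx = [0, 1, 2, 3, 4, 5, 5, 6, 7, 7, 8, 10, 12]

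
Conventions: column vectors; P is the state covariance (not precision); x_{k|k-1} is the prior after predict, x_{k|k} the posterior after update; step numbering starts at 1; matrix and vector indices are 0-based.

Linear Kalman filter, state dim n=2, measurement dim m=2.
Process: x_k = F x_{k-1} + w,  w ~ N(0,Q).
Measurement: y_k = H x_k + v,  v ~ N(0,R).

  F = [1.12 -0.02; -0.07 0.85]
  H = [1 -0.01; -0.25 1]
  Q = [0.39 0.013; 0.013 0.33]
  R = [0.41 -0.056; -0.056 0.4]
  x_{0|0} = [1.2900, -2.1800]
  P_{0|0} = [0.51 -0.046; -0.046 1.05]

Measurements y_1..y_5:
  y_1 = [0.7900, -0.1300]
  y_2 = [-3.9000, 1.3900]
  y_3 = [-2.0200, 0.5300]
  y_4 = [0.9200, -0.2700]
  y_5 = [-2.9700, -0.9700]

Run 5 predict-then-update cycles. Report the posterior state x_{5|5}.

step 1: x^-=[1.4884, -1.9433]  P^-=[1.0322 -0.0887; -0.0887 1.0966]  S=[1.4441 -0.4139; -0.4139 1.6055]  K=[0.7056 -0.0340; 0.1412 0.7333]  nu=[-0.7178, 2.1854]  x^+=[0.9075, -0.4422]  P^+=[0.2914 0.0197; 0.0197 0.2903]
step 2: x^-=[1.0252, -0.4394]  P^-=[0.7548 0.0040; 0.0040 0.5388]  S=[1.1648 -0.2461; -0.2461 0.9840]  K=[0.6423 -0.0271; 0.1207 0.5768]  nu=[-4.9296, 2.0857]  x^+=[-2.1974, 0.1687]  P^+=[0.2650 0.0195; 0.0195 0.2288]
step 3: x^-=[-2.4644, 0.2972]  P^-=[0.7217 0.0069; 0.0069 0.4943]  S=[1.1316 -0.2345; -0.2345 0.9360]  K=[0.6321 -0.0271; 0.1168 0.5555]  nu=[0.4474, -0.3833]  x^+=[-2.1713, 0.1365]  P^+=[0.2609 0.0190; 0.0190 0.2204]
step 4: x^-=[-2.4345, 0.2680]  P^-=[0.7165 0.0069; 0.0069 0.4883]  S=[1.1264 -0.2331; -0.2331 0.9296]  K=[0.6304 -0.0272; 0.1161 0.5525]  nu=[3.3572, -1.1467]  x^+=[-0.2870, 0.0243]  P^+=[0.2602 0.0189; 0.0189 0.2192]
step 5: x^-=[-0.3219, 0.0408]  P^-=[0.7156 0.0069; 0.0069 0.4874]  S=[1.1255 -0.2329; -0.2329 0.9287]  K=[0.6301 -0.0272; 0.1160 0.5521]  nu=[-2.6477, -1.0913]  x^+=[-1.9605, -0.8688]  P^+=[0.2601 0.0188; 0.0188 0.2190]

x_post = [-1.9605, -0.8688]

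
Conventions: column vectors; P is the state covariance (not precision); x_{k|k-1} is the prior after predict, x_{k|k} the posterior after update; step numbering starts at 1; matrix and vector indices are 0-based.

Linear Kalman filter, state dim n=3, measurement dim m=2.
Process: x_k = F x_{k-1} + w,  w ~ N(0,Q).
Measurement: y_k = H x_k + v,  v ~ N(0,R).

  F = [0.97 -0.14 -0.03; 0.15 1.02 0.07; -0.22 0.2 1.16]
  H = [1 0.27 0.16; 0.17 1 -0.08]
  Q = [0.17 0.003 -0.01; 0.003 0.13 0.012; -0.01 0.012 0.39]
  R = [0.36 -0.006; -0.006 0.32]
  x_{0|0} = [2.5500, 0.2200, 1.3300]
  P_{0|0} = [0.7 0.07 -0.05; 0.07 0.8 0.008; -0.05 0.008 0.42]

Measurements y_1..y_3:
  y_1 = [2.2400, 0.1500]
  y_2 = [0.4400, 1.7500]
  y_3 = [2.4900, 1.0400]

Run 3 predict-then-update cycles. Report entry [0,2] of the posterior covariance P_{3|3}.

step 1: x^-=[2.4028, 0.7000, 1.0258]  P^-=[0.8287 0.0540 -0.2386; 0.0540 1.0016 0.1742; -0.2386 0.1742 1.0441]  S=[1.2563 0.4852; 0.4852 1.3492]  K=[0.6731 -0.0834; -0.0057 0.7409; -0.0393 0.0513]  nu=[-0.5159, -0.8764]  x^+=[2.1287, 0.0536, 1.0011]  P^+=[0.3047 -0.1000 -0.2179; -0.1000 0.2651 0.1369; -0.2179 0.1369 1.0406]
step 2: x^-=[2.0273, 0.4441, 0.7037]  P^-=[0.5038 -0.1089 -0.4108; -0.1089 0.4021 0.2893; -0.4108 0.2893 1.9991]  S=[0.7790 0.1105; 0.1105 0.6773]  K=[0.5349 -0.0730; -0.0168 0.5349; -0.0297 0.0928]  nu=[-1.8198, 1.0176]  x^+=[0.9795, 1.0190, 0.8521]  P^+=[0.2859 -0.1071 -0.3996; -0.1071 0.2101 0.2573; -0.3996 0.2573 1.9932]
step 3: x^-=[0.7819, 1.2460, 0.9767]  P^-=[0.4994 -0.1291 -0.6659; -0.1291 0.3603 0.4727; -0.6659 0.4727 3.4270]  S=[0.7315 0.0979; 0.0979 0.6153]  K=[0.4981 -0.0645; -0.0056 0.4894; -0.0050 0.1395]  nu=[1.2154, -0.2607]  x^+=[1.4041, 1.1116, 0.9343]  P^+=[0.3217 -0.1315 -0.6654; -0.1315 0.2135 0.4310; -0.6654 0.4310 3.4152]

P_post[0,2] = -0.6654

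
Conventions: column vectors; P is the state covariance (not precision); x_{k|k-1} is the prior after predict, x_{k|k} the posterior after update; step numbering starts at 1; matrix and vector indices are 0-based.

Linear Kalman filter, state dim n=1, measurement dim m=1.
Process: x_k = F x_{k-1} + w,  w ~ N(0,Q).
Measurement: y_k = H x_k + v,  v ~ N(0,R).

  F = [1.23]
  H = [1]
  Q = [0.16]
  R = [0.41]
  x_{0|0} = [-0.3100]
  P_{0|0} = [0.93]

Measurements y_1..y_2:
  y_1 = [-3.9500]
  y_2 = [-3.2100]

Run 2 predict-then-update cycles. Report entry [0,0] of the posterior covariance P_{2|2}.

step 1: x^-=[-0.3813]  P^-=[1.5670]  S=[1.9770]  K=[0.7926]  nu=[-3.5687]  x^+=[-3.2099]  P^+=[0.3250]
step 2: x^-=[-3.9482]  P^-=[0.6517]  S=[1.0617]  K=[0.6138]  nu=[0.7382]  x^+=[-3.4951]  P^+=[0.2517]

P_post[0,0] = 0.2517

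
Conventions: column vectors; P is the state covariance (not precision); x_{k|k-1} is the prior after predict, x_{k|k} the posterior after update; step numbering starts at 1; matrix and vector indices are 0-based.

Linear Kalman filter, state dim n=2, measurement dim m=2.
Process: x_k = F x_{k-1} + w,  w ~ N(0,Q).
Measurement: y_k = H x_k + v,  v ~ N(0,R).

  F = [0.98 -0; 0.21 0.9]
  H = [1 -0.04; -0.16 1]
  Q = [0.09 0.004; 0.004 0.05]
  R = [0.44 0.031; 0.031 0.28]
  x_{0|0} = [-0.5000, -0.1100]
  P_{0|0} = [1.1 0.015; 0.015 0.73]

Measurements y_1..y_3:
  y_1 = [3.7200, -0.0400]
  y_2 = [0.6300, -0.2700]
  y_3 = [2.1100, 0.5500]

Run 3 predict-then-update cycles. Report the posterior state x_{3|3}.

x_post = [1.8006, 0.7411]

step 1: x^-=[-0.4900, -0.2040]  P^-=[1.1464 0.2436; 0.2436 0.6955]  S=[1.5681 0.0649; 0.0649 0.9269]  K=[0.7243 0.0142; 0.1086 0.7007]  nu=[4.2018, 0.0856]  x^+=[2.5547, 0.3123]  P^+=[0.3223 0.0780; 0.0780 0.2120]
step 2: x^-=[2.5036, 0.8176]  P^-=[0.3995 0.1391; 0.1391 0.2654]  S=[0.8288 0.0965; 0.0965 0.5112]  K=[0.4685 0.0587; 0.1019 0.4565]  nu=[-1.8409, -0.6870]  x^+=[1.6009, 0.3164]  P^+=[0.2105 0.0646; 0.0646 0.1413]
step 3: x^-=[1.5688, 0.6209]  P^-=[0.2922 0.1043; 0.1043 0.1982]  S=[0.7242 0.0813; 0.0813 0.4523]  K=[0.3913 0.0570; 0.0899 0.3851]  nu=[0.5660, 0.1801]  x^+=[1.8006, 0.7411]  P^+=[0.1762 0.0563; 0.0563 0.1196]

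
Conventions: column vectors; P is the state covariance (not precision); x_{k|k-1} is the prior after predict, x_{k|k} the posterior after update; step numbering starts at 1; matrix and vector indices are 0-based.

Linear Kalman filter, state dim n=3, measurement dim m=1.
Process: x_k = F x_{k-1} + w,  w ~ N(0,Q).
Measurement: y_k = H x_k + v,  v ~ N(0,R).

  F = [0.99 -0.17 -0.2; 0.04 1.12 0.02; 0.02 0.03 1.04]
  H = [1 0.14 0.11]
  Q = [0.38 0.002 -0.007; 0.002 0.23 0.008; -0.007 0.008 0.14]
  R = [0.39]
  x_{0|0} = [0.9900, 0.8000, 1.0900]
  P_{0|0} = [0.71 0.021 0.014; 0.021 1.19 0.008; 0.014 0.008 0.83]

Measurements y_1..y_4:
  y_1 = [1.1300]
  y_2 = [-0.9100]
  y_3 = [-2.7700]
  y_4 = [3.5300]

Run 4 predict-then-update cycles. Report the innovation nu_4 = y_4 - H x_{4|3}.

innov = [6.4589]

step 1: x^-=[0.6261, 0.9574, 1.1774]  P^-=[1.1314 -0.1783 -0.1582; -0.1783 1.7265 0.0762; -0.1582 0.0762 1.0402]  S=[1.4854]  K=[0.7331; 0.0483; -0.0223]  nu=[0.2403]  x^+=[0.8023, 0.9690, 1.1720]  P^+=[0.3330 -0.2309 -0.1339; -0.2309 1.7230 0.0778; -0.1339 0.0778 1.0395]
step 2: x^-=[0.3951, 1.1408, 1.2640]  P^-=[0.9338 -0.5908 -0.3831; -0.5908 2.3749 0.1674; -0.3831 0.1674 1.2650]  S=[1.1411]  K=[0.7089; -0.2102; -0.1932]  nu=[-1.6039]  x^+=[-0.7419, 1.4780, 1.5739]  P^+=[0.3603 -0.4207 -0.2268; -0.4207 2.3244 0.1210; -0.2268 0.1210 1.2224]
step 3: x^-=[-1.3005, 1.6572, 1.6664]  P^-=[1.0889 -0.9250 -0.5317; -0.9250 3.1142 0.2334; -0.5317 0.2334 1.4620]  S=[1.1888]  K=[0.7578; -0.3898; -0.2845]  nu=[-1.8848]  x^+=[-2.7288, 2.3919, 2.2027]  P^+=[0.4062 -0.5739 -0.2754; -0.5739 2.9336 0.1016; -0.2754 0.1016 1.3657]
step 4: x^-=[-3.5487, 2.6138, 2.3079]  P^-=[1.2267 -1.2047 -0.6141; -1.2047 3.8638 0.2286; -0.6141 0.2286 1.6142]  S=[1.2465]  K=[0.7946; -0.5123; -0.3245]  nu=[6.4589]  x^+=[1.5833, -0.6953, 0.2117]  P^+=[0.4397 -0.6973 -0.2927; -0.6973 3.5366 0.0213; -0.2927 0.0213 1.4829]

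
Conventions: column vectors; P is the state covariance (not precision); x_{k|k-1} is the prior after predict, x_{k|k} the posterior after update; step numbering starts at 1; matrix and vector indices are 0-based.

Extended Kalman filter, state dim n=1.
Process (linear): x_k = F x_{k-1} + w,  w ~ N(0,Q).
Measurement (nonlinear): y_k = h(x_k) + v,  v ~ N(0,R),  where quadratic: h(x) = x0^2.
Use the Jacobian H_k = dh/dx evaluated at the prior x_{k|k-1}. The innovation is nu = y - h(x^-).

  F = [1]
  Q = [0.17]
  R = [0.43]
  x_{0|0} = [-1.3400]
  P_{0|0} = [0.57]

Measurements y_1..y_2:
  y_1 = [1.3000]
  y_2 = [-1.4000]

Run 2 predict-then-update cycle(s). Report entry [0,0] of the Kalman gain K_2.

step 1: x^-=[-1.3400]  P^-=[0.7400]  H_jac=[-2.6800]  S=[5.7450]  K=[-0.3452]  nu=[-0.4956]  x^+=[-1.1689]  P^+=[0.0554]
step 2: x^-=[-1.1689]  P^-=[0.2254]  H_jac=[-2.3378]  S=[1.6618]  K=[-0.3171]  nu=[-2.7664]  x^+=[-0.2918]  P^+=[0.0583]

K[0,0] = -0.3171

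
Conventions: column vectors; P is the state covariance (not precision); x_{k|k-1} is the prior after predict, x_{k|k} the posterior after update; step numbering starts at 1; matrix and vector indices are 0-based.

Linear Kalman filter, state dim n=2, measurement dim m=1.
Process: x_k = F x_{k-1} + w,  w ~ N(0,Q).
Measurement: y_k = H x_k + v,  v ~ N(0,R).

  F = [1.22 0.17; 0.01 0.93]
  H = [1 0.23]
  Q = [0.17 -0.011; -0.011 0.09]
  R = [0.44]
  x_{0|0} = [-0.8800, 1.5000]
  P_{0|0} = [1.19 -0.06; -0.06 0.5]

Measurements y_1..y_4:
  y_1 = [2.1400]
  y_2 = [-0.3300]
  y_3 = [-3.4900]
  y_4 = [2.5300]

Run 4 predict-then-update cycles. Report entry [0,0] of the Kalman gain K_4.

K[0,0] = 0.5355

step 1: x^-=[-0.8186, 1.3862]  P^-=[1.9308 0.0144; 0.0144 0.5215]  S=[2.4050]  K=[0.8042; 0.0559]  nu=[2.6398]  x^+=[1.3043, 1.5336]  P^+=[0.3754 -0.0936; -0.0936 0.5140]
step 2: x^-=[1.8520, 1.4393]  P^-=[0.7047 -0.0316; -0.0316 0.5328]  S=[1.1584]  K=[0.6021; 0.0785]  nu=[-2.5130]  x^+=[0.3389, 1.2419]  P^+=[0.2848 -0.0863; -0.0863 0.5257]
step 3: x^-=[0.6246, 1.1584]  P^-=[0.5732 -0.0225; -0.0225 0.5431]  S=[1.0316]  K=[0.5507; 0.0992]  nu=[-4.3810]  x^+=[-1.7879, 0.7236]  P^+=[0.2604 -0.0789; -0.0789 0.5329]
step 4: x^-=[-2.0582, 0.6551]  P^-=[0.5403 -0.0132; -0.0132 0.5495]  S=[1.0033]  K=[0.5355; 0.1128]  nu=[4.4375]  x^+=[0.3181, 1.1556]  P^+=[0.2526 -0.0738; -0.0738 0.5367]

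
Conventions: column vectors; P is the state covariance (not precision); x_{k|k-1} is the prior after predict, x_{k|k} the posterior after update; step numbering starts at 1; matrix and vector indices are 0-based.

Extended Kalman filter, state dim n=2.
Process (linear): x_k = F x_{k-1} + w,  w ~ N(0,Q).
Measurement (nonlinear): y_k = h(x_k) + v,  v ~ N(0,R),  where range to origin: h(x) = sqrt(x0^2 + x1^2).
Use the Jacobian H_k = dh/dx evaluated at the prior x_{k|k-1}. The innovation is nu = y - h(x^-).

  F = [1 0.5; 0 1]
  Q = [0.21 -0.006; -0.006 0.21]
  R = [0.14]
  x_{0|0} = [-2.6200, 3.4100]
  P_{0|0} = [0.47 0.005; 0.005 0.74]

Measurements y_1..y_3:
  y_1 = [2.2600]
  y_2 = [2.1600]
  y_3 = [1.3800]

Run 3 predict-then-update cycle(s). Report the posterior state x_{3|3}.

step 1: x^-=[-0.9150, 3.4100]  P^-=[0.8700 0.3690; 0.3690 0.9500]  H_jac=[-0.2592 0.9658]  S=[0.8999]  K=[0.1455; 0.9133]  nu=[-1.2706]  x^+=[-1.0999, 2.2495]  P^+=[0.8510 0.2494; 0.2494 0.1993]
step 2: x^-=[0.0249, 2.2495]  P^-=[1.3602 0.3431; 0.3431 0.4093]  H_jac=[0.0111 0.9999]  S=[0.5570]  K=[0.6429; 0.7416]  nu=[-0.0896]  x^+=[-0.0327, 2.1830]  P^+=[1.1300 0.0775; 0.0775 0.1030]
step 3: x^-=[1.0588, 2.1830]  P^-=[1.4432 0.1230; 0.1230 0.3130]  H_jac=[0.4364 0.8998]  S=[0.7648]  K=[0.9682; 0.4384]  nu=[-1.0462]  x^+=[0.0458, 1.7244]  P^+=[0.7263 -0.2016; -0.2016 0.1660]

x_post = [0.0458, 1.7244]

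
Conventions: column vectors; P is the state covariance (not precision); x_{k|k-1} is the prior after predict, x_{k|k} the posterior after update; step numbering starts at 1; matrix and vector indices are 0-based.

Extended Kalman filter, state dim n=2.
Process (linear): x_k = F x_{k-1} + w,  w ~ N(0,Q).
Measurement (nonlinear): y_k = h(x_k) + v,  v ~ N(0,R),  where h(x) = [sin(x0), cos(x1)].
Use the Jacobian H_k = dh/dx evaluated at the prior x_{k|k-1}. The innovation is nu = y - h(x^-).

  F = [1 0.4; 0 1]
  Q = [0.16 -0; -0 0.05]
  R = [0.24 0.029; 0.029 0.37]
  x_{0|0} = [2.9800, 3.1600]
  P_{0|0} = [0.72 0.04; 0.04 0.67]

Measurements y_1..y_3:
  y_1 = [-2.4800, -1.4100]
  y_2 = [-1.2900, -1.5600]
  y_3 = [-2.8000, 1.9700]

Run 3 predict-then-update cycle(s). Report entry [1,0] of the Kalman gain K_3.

step 1: x^-=[4.2440, 3.1600]  P^-=[1.0192 0.3080; 0.3080 0.7200]  H_jac=[-0.4514 0.0000; 0.0000 0.0184]  S=[0.4477 0.0264; 0.0264 0.3702]  K=[-1.0330 0.0891; -0.3140 0.0582]  nu=[-1.5877, -0.4102]  x^+=[5.8475, 3.6347]  P^+=[0.5434 0.1632; 0.1632 0.6756]
step 2: x^-=[7.3013, 3.6347]  P^-=[0.9421 0.4334; 0.4334 0.7256]  H_jac=[0.5249 0.0000; 0.0000 0.4733]  S=[0.4996 0.1367; 0.1367 0.5326]  K=[0.9513 0.1411; 0.3000 0.5679]  nu=[-2.1411, -0.6791]  x^+=[5.1688, 2.6066]  P^+=[0.4427 0.1685; 0.1685 0.4623]
step 3: x^-=[6.2114, 2.6066]  P^-=[0.8115 0.3535; 0.3535 0.5123]  H_jac=[0.9974 0.0000; 0.0000 -0.5098]  S=[1.0473 -0.1507; -0.1507 0.5032]  K=[0.7538 -0.1323; 0.2737 -0.4371]  nu=[-2.7283, 2.8303]  x^+=[3.7803, 0.6228]  P^+=[0.1775 0.0532; 0.0532 0.3016]

K[1,0] = 0.2737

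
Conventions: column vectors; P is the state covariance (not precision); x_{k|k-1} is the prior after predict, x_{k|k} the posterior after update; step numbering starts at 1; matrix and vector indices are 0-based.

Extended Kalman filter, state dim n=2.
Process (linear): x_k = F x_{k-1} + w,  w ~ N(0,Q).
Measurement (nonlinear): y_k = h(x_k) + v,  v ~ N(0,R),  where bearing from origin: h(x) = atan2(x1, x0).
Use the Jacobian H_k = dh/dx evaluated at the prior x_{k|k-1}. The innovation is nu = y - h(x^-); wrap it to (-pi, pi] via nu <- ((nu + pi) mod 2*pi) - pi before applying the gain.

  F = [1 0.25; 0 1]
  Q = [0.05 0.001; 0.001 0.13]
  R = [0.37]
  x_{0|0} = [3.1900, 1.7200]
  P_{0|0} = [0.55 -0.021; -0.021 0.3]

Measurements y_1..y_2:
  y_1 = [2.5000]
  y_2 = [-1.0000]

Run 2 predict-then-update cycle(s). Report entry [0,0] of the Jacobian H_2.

H_jac[0,0] = -0.1098

step 1: x^-=[3.6200, 1.7200]  P^-=[0.6083 0.0550; 0.0550 0.4300]  H_jac=[-0.1071 0.2254]  S=[0.3962]  K=[-0.1331; 0.2298]  nu=[2.0564]  x^+=[3.3462, 2.1925]  P^+=[0.6012 0.0671; 0.0671 0.4091]
step 2: x^-=[3.8944, 2.1925]  P^-=[0.7104 0.1704; 0.1704 0.5391]  H_jac=[-0.1098 0.1950]  S=[0.3918]  K=[-0.1142; 0.2206]  nu=[-1.5128]  x^+=[4.0672, 1.8588]  P^+=[0.7052 0.1803; 0.1803 0.5200]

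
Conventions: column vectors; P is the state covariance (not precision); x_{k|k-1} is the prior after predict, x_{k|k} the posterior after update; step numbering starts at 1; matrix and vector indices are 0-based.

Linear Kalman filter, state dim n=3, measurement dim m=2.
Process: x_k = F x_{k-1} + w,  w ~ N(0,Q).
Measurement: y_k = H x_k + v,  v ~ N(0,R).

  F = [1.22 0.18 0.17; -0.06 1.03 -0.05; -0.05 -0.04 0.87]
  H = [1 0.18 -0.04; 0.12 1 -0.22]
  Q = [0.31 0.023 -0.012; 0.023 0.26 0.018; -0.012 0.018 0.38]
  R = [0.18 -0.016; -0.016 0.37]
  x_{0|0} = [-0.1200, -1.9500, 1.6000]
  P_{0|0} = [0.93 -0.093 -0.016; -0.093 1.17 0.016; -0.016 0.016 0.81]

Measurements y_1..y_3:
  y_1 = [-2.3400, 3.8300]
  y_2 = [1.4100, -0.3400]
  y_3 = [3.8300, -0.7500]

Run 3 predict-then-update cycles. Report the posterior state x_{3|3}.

x_post = [3.0815, 0.4525, 2.3554]

step 1: x^-=[-0.2254, -2.0813, 1.4760]  P^-=[1.7090 0.0529 0.0336; 0.0529 1.5164 -0.0429; 0.0336 -0.0429 0.9972]  S=[1.9567 0.5207; 0.5207 1.9891]  K=[0.9073 -0.1115; -0.0404 0.7809; 0.0294 -0.1376]  nu=[-1.6809, 6.2631]  x^+=[-2.4490, 2.8773, 0.5650]  P^+=[0.1790 -0.0734 0.0175; -0.0734 0.3332 0.1582; 0.0175 0.1582 0.9621]
step 2: x^-=[-2.3738, 3.0823, 0.4989]  P^-=[0.5997 -0.0029 0.1633; -0.0029 0.6094 0.1078; 0.1633 0.1078 1.0964]  S=[0.7856 0.1270; 0.1270 0.9844]  K=[0.7650 -0.0651; 0.0350 0.5901; 0.1997 -0.1414]  nu=[3.2489, -3.0277]  x^+=[0.3087, 1.4093, 1.5758]  P^+=[0.1485 -0.0432 0.0497; -0.0432 0.2604 0.1701; 0.0497 0.1701 1.0525]
step 3: x^-=[0.8981, 1.3542, 1.2991]  P^-=[0.5819 0.0223 0.2130; 0.0223 0.5275 0.1143; 0.2130 0.1143 1.1611]  S=[0.7702 0.1248; 0.1248 0.9059]  K=[0.7585 -0.0545; 0.0573 0.5496; 0.2697 -0.1647]  nu=[2.7401, -1.9262]  x^+=[3.0815, 0.4525, 2.3554]  P^+=[0.1464 -0.0356 0.0648; -0.0356 0.2435 0.1671; 0.0648 0.1671 1.0916]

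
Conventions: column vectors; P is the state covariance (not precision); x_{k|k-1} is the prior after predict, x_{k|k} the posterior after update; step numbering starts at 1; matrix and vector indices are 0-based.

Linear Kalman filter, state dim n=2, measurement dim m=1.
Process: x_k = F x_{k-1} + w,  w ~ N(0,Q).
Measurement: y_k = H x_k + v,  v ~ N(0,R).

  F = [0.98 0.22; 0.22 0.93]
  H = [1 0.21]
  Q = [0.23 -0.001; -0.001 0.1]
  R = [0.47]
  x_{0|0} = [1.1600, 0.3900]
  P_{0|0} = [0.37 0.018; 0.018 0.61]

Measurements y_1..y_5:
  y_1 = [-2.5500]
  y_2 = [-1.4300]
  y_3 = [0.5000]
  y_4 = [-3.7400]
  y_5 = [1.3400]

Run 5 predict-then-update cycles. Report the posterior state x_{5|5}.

x_post = [-0.2998, -0.6254]

step 1: x^-=[1.2226, 0.6179]  P^-=[0.6226 0.2209; 0.2209 0.6529]  S=[1.2142]  K=[0.5510; 0.2948]  nu=[-3.9024]  x^+=[-0.9276, -0.5326]  P^+=[0.2540 0.0236; 0.0236 0.5473]
step 2: x^-=[-1.0262, -0.6994]  P^-=[0.5106 0.1884; 0.1884 0.5953]  S=[1.0860]  K=[0.5066; 0.2886]  nu=[-0.2569]  x^+=[-1.1564, -0.7735]  P^+=[0.2319 0.0296; 0.0296 0.5049]
step 3: x^-=[-1.3034, -0.9738]  P^-=[0.4899 0.1807; 0.1807 0.5600]  S=[1.0605]  K=[0.4977; 0.2813]  nu=[2.0079]  x^+=[-0.3040, -0.4089]  P^+=[0.2272 0.0322; 0.0322 0.4761]
step 4: x^-=[-0.3879, -0.4472]  P^-=[0.4851 0.1763; 0.1763 0.5360]  S=[1.0528]  K=[0.4960; 0.2744]  nu=[-3.2582]  x^+=[-2.0038, -1.3412]  P^+=[0.2262 0.0331; 0.0331 0.4567]
step 5: x^-=[-2.2588, -1.6881]  P^-=[0.4836 0.1729; 0.1729 0.5195]  S=[1.0491]  K=[0.4955; 0.2688]  nu=[3.9533]  x^+=[-0.2998, -0.6254]  P^+=[0.2259 0.0332; 0.0332 0.4437]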